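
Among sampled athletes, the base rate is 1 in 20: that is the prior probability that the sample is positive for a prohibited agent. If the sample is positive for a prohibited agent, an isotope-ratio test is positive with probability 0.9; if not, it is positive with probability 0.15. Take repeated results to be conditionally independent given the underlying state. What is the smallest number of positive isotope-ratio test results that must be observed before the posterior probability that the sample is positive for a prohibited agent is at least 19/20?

4

Prior odds = 0.05/0.95 = 1/19.
Likelihood ratio of a positive = 0.9/0.15 = 6.
Target posterior odds = 0.95/0.05 = 19.
Need (1/19) × 6ⁿ ≥ 19, i.e. 6ⁿ ≥ 361.
6³ = 216 falls short of 361 but 6⁴ = 1296 reaches it, so n = 4.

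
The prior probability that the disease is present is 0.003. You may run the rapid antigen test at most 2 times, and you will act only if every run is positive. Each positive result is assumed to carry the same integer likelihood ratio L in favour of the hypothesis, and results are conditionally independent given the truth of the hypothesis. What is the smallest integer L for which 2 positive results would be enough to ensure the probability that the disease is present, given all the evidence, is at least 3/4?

32

Prior odds = 0.003/0.997 = 3/997.
Target odds = 0.75/0.25 = 3.
Need L² ≥ 3 ÷ (3/997) = 997.
31² = 961 < 997 ≤ 1024 = 32², so L = 32.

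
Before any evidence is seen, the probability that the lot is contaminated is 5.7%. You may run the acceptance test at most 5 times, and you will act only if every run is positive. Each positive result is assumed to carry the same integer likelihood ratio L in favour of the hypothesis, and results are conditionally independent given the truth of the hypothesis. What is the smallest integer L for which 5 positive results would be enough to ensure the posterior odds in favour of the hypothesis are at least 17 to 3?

Prior odds = 0.057/0.943 = 57/943.
Target odds = 17/3.
Need L⁵ ≥ 17/3 ÷ (57/943) = 16031/171.
2⁵ = 32 < 16031/171 ≤ 243 = 3⁵, so L = 3.

3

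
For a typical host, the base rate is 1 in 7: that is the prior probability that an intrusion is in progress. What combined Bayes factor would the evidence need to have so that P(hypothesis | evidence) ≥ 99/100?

Prior odds = (1/7)/(6/7) = 1/6.
Target odds = 0.99/0.01 = 99.
Required Bayes factor = 99 ÷ (1/6) = 594.

594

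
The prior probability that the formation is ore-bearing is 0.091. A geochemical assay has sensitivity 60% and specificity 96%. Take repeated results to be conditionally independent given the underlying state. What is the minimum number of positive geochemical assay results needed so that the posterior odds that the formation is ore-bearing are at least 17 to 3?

2

Prior odds = 0.091/0.909 = 91/909.
False-positive rate = 1 − 0.96 = 0.04; likelihood ratio of a positive = 0.6/0.04 = 15.
Target odds = 17/3.
Require 15ⁿ ≥ 17/3 ÷ (91/909) = 5151/91.
15¹ = 15 falls short of 5151/91 but 15² = 225 reaches it, so n = 2.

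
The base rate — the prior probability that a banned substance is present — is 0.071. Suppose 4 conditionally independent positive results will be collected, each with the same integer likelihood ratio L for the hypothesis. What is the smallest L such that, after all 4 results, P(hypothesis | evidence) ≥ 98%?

Prior odds = 0.071/0.929 = 71/929.
Target odds = 0.98/0.02 = 49.
Need L⁴ ≥ 49 ÷ (71/929) = 45521/71.
5⁴ = 625 < 45521/71 ≤ 1296 = 6⁴, so L = 6.

6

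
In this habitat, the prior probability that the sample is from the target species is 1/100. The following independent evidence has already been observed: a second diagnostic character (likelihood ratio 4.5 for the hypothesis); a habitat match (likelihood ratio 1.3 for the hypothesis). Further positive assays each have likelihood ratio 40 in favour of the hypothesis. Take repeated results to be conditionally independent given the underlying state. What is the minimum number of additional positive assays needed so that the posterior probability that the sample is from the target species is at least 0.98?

2

Prior odds = 0.01/0.99 = 1/99.
Combined Bayes factor of the evidence already in hand = 4.5 × 1.3 = 5.85.
Odds after that evidence = (1/99) × 5.85 = 13/220.
Target odds = 0.98/0.02 = 49.
Need 40ⁿ ≥ 49 ÷ (13/220) = 10780/13.
40¹ = 40 falls short of 10780/13 but 40² = 1600 reaches it, so n = 2.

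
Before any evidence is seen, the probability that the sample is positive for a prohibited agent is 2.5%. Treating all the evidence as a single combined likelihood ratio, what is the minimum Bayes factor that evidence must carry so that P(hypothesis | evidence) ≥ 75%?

117

Prior odds = 0.025/0.975 = 1/39.
Target odds = 0.75/0.25 = 3.
Required Bayes factor = 3 ÷ (1/39) = 117.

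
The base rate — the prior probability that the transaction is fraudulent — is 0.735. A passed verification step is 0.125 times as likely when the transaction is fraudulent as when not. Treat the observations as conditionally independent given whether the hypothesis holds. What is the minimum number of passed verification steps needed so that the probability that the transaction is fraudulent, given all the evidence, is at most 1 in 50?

3

Prior odds: 0.735 ÷ 0.265 = 147/53.
Likelihood ratio per passed verification step = 0.125.
Target odds: 0.02 ÷ 0.98 = 1/49.
Need (147/53) × 0.125ⁿ ≤ 1/49, i.e. 0.125ⁿ ≤ 53/7203.
0.125² = 0.015625 is still above 53/7203 but 0.125³ = 0.001953125 is at or below it, so n = 3.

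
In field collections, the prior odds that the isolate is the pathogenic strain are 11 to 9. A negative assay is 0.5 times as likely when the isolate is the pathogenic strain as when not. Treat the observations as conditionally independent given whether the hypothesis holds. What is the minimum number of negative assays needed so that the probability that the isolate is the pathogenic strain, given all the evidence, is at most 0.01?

Prior odds = 11/9.
Likelihood ratio per negative assay = 0.5.
Target posterior odds = 0.01/0.99 = 1/99.
Need (11/9) × 0.5ⁿ ≤ 1/99, i.e. 0.5ⁿ ≤ 1/121.
0.5⁶ = 0.015625 is still above 1/121 but 0.5⁷ = 0.0078125 is at or below it, so n = 7.

7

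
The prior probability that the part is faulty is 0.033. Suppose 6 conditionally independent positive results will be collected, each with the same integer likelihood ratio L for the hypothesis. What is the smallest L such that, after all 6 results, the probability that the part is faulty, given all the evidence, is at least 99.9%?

Prior odds = 0.033/0.967 = 33/967.
Target odds = 0.999/0.001 = 999.
Need L⁶ ≥ 999 ÷ (33/967) = 322011/11.
5⁶ = 15625 < 322011/11 ≤ 46656 = 6⁶, so L = 6.

6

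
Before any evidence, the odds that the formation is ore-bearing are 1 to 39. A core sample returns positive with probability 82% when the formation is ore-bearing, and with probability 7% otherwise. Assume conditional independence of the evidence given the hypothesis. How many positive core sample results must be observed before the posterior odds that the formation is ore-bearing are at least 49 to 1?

4

Prior odds = 1/39.
Likelihood ratio of a positive result = 0.82/0.07 = 82/7.
Target odds = 49.
Need (1/39) × (82/7)ⁿ ≥ 49, i.e. (82/7)ⁿ ≥ 1911.
(82/7)³ = 551368/343 falls short of 1911 but (82/7)⁴ = 45212176/2401 reaches it, so n = 4.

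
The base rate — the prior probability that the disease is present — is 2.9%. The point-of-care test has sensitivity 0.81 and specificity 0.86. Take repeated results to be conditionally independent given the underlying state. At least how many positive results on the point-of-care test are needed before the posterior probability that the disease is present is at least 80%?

3

Prior odds: 0.029 ÷ 0.971 = 29/971.
False-positive rate = 1 − 0.86 = 0.14; likelihood ratio of a positive = 0.81/0.14 = 81/14.
Target odds: 0.8 ÷ 0.2 = 4.
Require (81/14)ⁿ ≥ 4 ÷ (29/971) = 3884/29.
(81/14)² = 6561/196 falls short of 3884/29 but (81/14)³ = 531441/2744 reaches it, so n = 3.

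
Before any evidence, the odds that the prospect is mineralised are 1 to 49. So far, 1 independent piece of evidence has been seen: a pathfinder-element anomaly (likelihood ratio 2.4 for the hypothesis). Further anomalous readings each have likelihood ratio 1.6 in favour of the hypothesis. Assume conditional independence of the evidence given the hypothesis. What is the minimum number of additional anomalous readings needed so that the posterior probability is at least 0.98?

15

Prior odds = 1/49.
Bayes factor of the evidence already in hand = 2.4.
Odds after that evidence = (1/49) × 2.4 = 12/245.
Target odds = 0.98/0.02 = 49.
Need 1.6ⁿ ≥ 49 ÷ (12/245) = 12005/12.
1.6¹⁴ ≈720.576 falls short of 12005/12 but 1.6¹⁵ ≈1152.92 reaches it, so n = 15.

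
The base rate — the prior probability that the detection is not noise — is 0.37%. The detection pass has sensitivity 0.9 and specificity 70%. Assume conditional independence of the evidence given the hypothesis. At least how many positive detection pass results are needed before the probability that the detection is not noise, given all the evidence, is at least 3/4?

Prior odds: 0.0037 ÷ 0.9963 = 37/9963.
False-positive rate = 1 − 0.7 = 0.3; likelihood ratio of a positive = 0.9/0.3 = 3.
Target odds: 0.75 ÷ 0.25 = 3.
Need (37/9963) × 3ⁿ ≥ 3, i.e. 3ⁿ ≥ 29889/37.
3⁶ = 729 falls short of 29889/37 but 3⁷ = 2187 reaches it, so n = 7.

7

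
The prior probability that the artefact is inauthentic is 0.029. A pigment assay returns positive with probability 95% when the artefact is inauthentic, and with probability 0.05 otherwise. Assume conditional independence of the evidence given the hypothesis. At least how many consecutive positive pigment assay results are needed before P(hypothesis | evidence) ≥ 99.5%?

3

Prior odds: 0.029 ÷ 0.971 = 29/971.
Likelihood ratio of a positive result = 0.95/0.05 = 19.
Target posterior odds = 0.995/0.005 = 199.
Require 19ⁿ ≥ 199 ÷ (29/971) = 193229/29.
19² = 361 falls short of 193229/29 but 19³ = 6859 reaches it, so n = 3.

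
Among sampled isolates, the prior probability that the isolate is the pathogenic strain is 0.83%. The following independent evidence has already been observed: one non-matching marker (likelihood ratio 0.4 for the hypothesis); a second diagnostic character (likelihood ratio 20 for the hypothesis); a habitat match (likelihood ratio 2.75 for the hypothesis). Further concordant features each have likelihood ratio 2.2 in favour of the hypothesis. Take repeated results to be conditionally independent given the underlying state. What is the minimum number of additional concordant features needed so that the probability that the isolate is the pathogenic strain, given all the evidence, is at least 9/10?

Prior odds = 0.0083/0.9917 = 83/9917.
Combined Bayes factor of the evidence already in hand = 0.4 × 20 × 2.75 = 22.
Odds after that evidence = (83/9917) × 22 = 1826/9917.
Target odds = 0.9/0.1 = 9.
Need 2.2ⁿ ≥ 9 ÷ (1826/9917) = 89253/1826.
2.2⁴ = 23.4256 falls short of 89253/1826 but 2.2⁵ = 51.53632 reaches it, so n = 5.

5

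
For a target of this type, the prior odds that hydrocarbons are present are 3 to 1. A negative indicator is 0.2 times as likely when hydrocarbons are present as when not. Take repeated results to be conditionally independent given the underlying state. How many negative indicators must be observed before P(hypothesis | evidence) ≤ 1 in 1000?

Prior odds = 3.
Likelihood ratio per negative indicator = 0.2.
Target odds: 0.001 ÷ 0.999 = 1/999.
Require 0.2ⁿ ≤ 1/999 ÷ 3 = 1/2997.
0.2⁴ = 0.0016 is still above 1/2997 but 0.2⁵ = 0.00032 is at or below it, so n = 5.

5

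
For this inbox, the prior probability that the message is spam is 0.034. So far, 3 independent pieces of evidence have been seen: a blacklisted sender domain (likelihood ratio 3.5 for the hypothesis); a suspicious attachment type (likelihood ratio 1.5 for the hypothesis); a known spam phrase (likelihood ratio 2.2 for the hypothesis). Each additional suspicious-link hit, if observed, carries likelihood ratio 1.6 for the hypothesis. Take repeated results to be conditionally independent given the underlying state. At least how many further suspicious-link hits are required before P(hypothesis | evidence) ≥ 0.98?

11

Prior odds = 0.034/0.966 = 17/483.
Combined Bayes factor of the evidence already in hand = 3.5 × 1.5 × 2.2 = 11.55.
Odds after that evidence = (17/483) × 11.55 = 187/460.
Target odds = 0.98/0.02 = 49.
Need 1.6ⁿ ≥ 49 ÷ (187/460) = 22540/187.
1.6¹⁰ ≈109.951 falls short of 22540/187 but 1.6¹¹ ≈175.922 reaches it, so n = 11.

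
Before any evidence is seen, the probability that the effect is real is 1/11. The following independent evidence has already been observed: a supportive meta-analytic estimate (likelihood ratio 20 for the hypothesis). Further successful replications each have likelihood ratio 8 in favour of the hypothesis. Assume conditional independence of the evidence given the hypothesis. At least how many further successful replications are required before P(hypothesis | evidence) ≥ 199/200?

3

Prior odds = (1/11)/(10/11) = 0.1.
Bayes factor of the evidence already in hand = 20.
Odds after that evidence = 0.1 × 20 = 2.
Target odds = 0.995/0.005 = 199.
Need 8ⁿ ≥ 199 ÷ 2 = 99.5.
8² = 64 falls short of 99.5 but 8³ = 512 reaches it, so n = 3.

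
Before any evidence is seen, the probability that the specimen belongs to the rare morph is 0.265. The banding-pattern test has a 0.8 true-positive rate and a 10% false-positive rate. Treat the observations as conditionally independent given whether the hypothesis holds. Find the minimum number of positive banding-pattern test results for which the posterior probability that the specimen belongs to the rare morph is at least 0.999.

Prior odds = 0.265/0.735 = 53/147.
Likelihood ratio of a positive result = 0.8/0.1 = 8.
Target odds: 0.999 ÷ 0.001 = 999.
Require 8ⁿ ≥ 999 ÷ (53/147) = 146853/53.
8³ = 512 falls short of 146853/53 but 8⁴ = 4096 reaches it, so n = 4.

4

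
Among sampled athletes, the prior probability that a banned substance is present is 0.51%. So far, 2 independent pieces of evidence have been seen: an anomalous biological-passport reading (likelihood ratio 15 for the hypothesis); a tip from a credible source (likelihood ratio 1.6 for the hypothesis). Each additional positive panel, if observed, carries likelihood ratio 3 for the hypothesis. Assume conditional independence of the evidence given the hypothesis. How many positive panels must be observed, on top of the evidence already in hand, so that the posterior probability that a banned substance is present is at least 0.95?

Prior odds = 0.0051/0.9949 = 51/9949.
Combined Bayes factor of the evidence already in hand = 15 × 1.6 = 24.
Odds after that evidence = (51/9949) × 24 = 1224/9949.
Target odds = 0.95/0.05 = 19.
Need 3ⁿ ≥ 19 ÷ (1224/9949) = 189031/1224.
3⁴ = 81 falls short of 189031/1224 but 3⁵ = 243 reaches it, so n = 5.

5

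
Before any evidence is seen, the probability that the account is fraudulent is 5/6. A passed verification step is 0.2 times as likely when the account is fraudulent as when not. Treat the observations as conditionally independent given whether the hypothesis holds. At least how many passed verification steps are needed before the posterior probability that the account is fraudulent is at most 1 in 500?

Prior odds: (5/6) ÷ (1/6) = 5.
Likelihood ratio per passed verification step = 0.2.
Target posterior odds = 0.002/0.998 = 1/499.
Require 0.2ⁿ ≤ 1/499 ÷ 5 = 1/2495.
0.2⁴ = 0.0016 is still above 1/2495 but 0.2⁵ = 0.00032 is at or below it, so n = 5.

5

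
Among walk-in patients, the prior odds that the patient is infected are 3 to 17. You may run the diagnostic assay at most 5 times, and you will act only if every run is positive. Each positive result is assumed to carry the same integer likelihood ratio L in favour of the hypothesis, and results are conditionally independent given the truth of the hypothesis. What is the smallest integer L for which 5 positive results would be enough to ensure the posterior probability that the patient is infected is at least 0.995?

Prior odds = 3/17.
Target odds = 0.995/0.005 = 199.
Need L⁵ ≥ 199 ÷ (3/17) = 3383/3.
4⁵ = 1024 < 3383/3 ≤ 3125 = 5⁵, so L = 5.

5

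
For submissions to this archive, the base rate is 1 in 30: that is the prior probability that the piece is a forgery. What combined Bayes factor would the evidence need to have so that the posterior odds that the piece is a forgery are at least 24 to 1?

Prior odds = (1/30)/(29/30) = 1/29.
Target odds = 24.
Required Bayes factor = 24 ÷ (1/29) = 696.

696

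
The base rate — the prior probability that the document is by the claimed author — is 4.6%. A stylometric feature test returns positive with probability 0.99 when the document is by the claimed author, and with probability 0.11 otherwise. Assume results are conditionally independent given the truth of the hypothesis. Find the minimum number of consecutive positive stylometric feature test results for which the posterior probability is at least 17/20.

Prior odds: 0.046 ÷ 0.954 = 23/477.
Likelihood ratio of a positive result = 0.99/0.11 = 9.
Target posterior odds = 0.85/0.15 = 17/3.
Require 9ⁿ ≥ 17/3 ÷ (23/477) = 2703/23.
9² = 81 falls short of 2703/23 but 9³ = 729 reaches it, so n = 3.

3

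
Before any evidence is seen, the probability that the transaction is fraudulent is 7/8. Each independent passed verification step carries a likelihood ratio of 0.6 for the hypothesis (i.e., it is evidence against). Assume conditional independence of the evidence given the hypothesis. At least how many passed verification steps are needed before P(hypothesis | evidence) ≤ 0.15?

8

Prior odds: 0.875 ÷ 0.125 = 7.
Likelihood ratio per passed verification step = 0.6.
Target odds: 0.15 ÷ 0.85 = 3/17.
Need 7 × 0.6ⁿ ≤ 3/17, i.e. 0.6ⁿ ≤ 3/119.
0.6⁷ = 2187/78125 is still above 3/119 but 0.6⁸ = 6561/390625 is at or below it, so n = 8.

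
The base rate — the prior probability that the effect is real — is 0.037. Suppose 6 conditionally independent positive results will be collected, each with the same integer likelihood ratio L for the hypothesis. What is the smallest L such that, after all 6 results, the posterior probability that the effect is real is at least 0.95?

Prior odds = 0.037/0.963 = 37/963.
Target odds = 0.95/0.05 = 19.
Need L⁶ ≥ 19 ÷ (37/963) = 18297/37.
2⁶ = 64 < 18297/37 ≤ 729 = 3⁶, so L = 3.

3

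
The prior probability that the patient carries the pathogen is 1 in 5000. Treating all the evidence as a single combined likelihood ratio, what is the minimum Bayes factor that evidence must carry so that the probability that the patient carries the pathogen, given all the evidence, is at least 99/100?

Prior odds = 0.0002/0.9998 = 1/4999.
Target odds = 0.99/0.01 = 99.
Required Bayes factor = 99 ÷ (1/4999) = 494901.

494901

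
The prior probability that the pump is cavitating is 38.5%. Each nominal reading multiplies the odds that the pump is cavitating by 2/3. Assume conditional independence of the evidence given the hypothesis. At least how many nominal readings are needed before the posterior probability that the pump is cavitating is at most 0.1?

5

Prior odds = 0.385/0.615 = 77/123.
Likelihood ratio per nominal reading = 2/3.
Target posterior odds = 0.1/0.9 = 1/9.
Need (77/123) × (2/3)ⁿ ≤ 1/9, i.e. (2/3)ⁿ ≤ 41/231.
(2/3)⁴ = 16/81 is still above 41/231 but (2/3)⁵ = 32/243 is at or below it, so n = 5.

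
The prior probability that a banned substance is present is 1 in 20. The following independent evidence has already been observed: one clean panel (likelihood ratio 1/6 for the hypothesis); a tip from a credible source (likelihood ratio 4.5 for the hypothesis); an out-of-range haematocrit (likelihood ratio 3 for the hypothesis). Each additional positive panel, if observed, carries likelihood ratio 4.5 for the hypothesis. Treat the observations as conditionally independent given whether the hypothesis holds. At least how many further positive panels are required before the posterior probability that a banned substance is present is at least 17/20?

3

Prior odds = 0.05/0.95 = 1/19.
Combined Bayes factor of the evidence already in hand = (1/6) × 4.5 × 3 = 2.25.
Odds after that evidence = (1/19) × 2.25 = 9/76.
Target odds = 0.85/0.15 = 17/3.
Need 4.5ⁿ ≥ 17/3 ÷ (9/76) = 1292/27.
4.5² = 20.25 falls short of 1292/27 but 4.5³ = 91.125 reaches it, so n = 3.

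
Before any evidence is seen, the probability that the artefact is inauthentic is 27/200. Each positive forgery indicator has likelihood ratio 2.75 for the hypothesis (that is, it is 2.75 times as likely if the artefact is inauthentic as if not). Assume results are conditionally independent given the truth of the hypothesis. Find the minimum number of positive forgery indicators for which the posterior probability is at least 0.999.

9

Prior odds = 0.135/0.865 = 27/173.
Likelihood ratio per positive forgery indicator = 2.75.
Target posterior odds = 0.999/0.001 = 999.
Need (27/173) × 2.75ⁿ ≥ 999, i.e. 2.75ⁿ ≥ 6401.
2.75⁸ = 214358881/65536 falls short of 6401 but 2.75⁹ ≈8994.86 reaches it, so n = 9.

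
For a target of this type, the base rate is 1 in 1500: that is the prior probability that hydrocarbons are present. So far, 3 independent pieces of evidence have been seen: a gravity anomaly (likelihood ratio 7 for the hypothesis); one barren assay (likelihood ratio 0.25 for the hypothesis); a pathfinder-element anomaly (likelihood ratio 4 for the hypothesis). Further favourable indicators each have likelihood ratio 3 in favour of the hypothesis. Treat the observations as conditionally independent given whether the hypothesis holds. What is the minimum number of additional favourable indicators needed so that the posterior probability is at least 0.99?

Prior odds = (1/1500)/(1499/1500) = 1/1499.
Combined Bayes factor of the evidence already in hand = 7 × 0.25 × 4 = 7.
Odds after that evidence = (1/1499) × 7 = 7/1499.
Target odds = 0.99/0.01 = 99.
Need 3ⁿ ≥ 99 ÷ (7/1499) = 148401/7.
3⁹ = 19683 falls short of 148401/7 but 3¹⁰ = 59049 reaches it, so n = 10.

10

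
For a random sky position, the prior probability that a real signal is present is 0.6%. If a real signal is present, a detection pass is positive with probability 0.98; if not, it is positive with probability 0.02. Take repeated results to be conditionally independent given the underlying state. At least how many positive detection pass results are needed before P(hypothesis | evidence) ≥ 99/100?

Prior odds: 0.006 ÷ 0.994 = 3/497.
Likelihood ratio of a positive = 0.98/0.02 = 49.
Target posterior odds = 0.99/0.01 = 99.
Require 49ⁿ ≥ 99 ÷ (3/497) = 16401.
49² = 2401 falls short of 16401 but 49³ = 117649 reaches it, so n = 3.

3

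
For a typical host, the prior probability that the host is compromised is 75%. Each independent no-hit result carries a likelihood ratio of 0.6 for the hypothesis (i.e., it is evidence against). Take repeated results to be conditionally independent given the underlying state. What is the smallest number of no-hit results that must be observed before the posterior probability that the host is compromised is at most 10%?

7

Prior odds = 0.75/0.25 = 3.
Likelihood ratio per no-hit result = 0.6.
Target posterior odds = 0.1/0.9 = 1/9.
Need 3 × 0.6ⁿ ≤ 1/9, i.e. 0.6ⁿ ≤ 1/27.
0.6⁶ = 729/15625 is still above 1/27 but 0.6⁷ = 2187/78125 is at or below it, so n = 7.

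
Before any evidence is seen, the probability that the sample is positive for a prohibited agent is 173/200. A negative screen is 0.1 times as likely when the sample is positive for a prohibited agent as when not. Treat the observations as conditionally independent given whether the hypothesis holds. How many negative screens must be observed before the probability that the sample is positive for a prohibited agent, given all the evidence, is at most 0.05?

Prior odds = 0.865/0.135 = 173/27.
Likelihood ratio per negative screen = 0.1.
Target posterior odds = 0.05/0.95 = 1/19.
Need (173/27) × 0.1ⁿ ≤ 1/19, i.e. 0.1ⁿ ≤ 27/3287.
0.1² = 0.01 is still above 27/3287 but 0.1³ = 0.001 is at or below it, so n = 3.

3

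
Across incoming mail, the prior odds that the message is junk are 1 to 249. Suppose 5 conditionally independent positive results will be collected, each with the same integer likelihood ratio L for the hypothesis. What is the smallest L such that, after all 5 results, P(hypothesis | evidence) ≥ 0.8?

Prior odds = 1/249.
Target odds = 0.8/0.2 = 4.
Need L⁵ ≥ 4 ÷ (1/249) = 996.
3⁵ = 243 < 996 ≤ 1024 = 4⁵, so L = 4.

4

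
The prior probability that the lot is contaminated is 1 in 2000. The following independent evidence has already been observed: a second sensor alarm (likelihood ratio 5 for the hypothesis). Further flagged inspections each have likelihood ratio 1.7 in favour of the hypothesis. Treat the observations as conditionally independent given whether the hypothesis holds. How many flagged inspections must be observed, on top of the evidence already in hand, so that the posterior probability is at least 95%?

Prior odds = 0.0005/0.9995 = 1/1999.
Bayes factor of the evidence already in hand = 5.
Odds after that evidence = (1/1999) × 5 = 5/1999.
Target odds = 0.95/0.05 = 19.
Need 1.7ⁿ ≥ 19 ÷ (5/1999) = 7596.2.
1.7¹⁶ ≈4866.12 falls short of 7596.2 but 1.7¹⁷ ≈8272.4 reaches it, so n = 17.

17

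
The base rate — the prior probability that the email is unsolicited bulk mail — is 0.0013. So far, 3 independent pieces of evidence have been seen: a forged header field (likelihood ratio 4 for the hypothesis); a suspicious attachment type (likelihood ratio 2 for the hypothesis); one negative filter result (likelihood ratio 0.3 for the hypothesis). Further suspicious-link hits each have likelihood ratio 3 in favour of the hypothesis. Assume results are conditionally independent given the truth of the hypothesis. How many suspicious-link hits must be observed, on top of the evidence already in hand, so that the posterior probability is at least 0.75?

7

Prior odds = 0.0013/0.9987 = 13/9987.
Combined Bayes factor of the evidence already in hand = 4 × 2 × 0.3 = 2.4.
Odds after that evidence = (13/9987) × 2.4 = 52/16645.
Target odds = 0.75/0.25 = 3.
Need 3ⁿ ≥ 3 ÷ (52/16645) = 49935/52.
3⁶ = 729 falls short of 49935/52 but 3⁷ = 2187 reaches it, so n = 7.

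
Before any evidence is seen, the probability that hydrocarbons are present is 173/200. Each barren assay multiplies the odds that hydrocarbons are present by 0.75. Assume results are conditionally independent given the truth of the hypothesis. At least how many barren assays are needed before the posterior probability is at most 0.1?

15

Prior odds = 0.865/0.135 = 173/27.
Likelihood ratio per barren assay = 0.75.
Target odds: 0.1 ÷ 0.9 = 1/9.
Need (173/27) × 0.75ⁿ ≤ 1/9, i.e. 0.75ⁿ ≤ 3/173.
0.75¹⁴ = 4782969/268435456 is still above 3/173 but 0.75¹⁵ ≈0.0133635 is at or below it, so n = 15.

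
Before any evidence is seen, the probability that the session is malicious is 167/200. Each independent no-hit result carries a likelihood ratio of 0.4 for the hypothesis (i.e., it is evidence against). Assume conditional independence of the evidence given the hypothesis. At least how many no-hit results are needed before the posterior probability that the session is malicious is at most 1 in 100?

7

Prior odds: 0.835 ÷ 0.165 = 167/33.
Likelihood ratio per no-hit result = 0.4.
Target odds: 0.01 ÷ 0.99 = 1/99.
Require 0.4ⁿ ≤ 1/99 ÷ (167/33) = 1/501.
0.4⁶ = 64/15625 is still above 1/501 but 0.4⁷ = 128/78125 is at or below it, so n = 7.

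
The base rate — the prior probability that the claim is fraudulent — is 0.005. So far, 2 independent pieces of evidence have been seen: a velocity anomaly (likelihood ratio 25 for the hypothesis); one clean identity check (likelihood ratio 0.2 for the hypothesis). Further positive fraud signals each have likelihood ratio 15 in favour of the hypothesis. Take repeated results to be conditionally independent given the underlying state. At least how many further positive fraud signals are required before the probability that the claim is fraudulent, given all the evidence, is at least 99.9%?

4

Prior odds = 0.005/0.995 = 1/199.
Combined Bayes factor of the evidence already in hand = 25 × 0.2 = 5.
Odds after that evidence = (1/199) × 5 = 5/199.
Target odds = 0.999/0.001 = 999.
Need 15ⁿ ≥ 999 ÷ (5/199) = 39760.2.
15³ = 3375 falls short of 39760.2 but 15⁴ = 50625 reaches it, so n = 4.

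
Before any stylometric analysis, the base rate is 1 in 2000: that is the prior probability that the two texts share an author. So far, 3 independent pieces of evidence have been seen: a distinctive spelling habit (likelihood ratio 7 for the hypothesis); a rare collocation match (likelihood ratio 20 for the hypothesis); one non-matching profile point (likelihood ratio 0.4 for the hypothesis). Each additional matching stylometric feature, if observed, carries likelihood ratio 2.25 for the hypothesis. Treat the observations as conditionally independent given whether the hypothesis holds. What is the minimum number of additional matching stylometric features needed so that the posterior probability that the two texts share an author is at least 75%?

Prior odds = 0.0005/0.9995 = 1/1999.
Combined Bayes factor of the evidence already in hand = 7 × 20 × 0.4 = 56.
Odds after that evidence = (1/1999) × 56 = 56/1999.
Target odds = 0.75/0.25 = 3.
Need 2.25ⁿ ≥ 3 ÷ (56/1999) = 5997/56.
2.25⁵ = 59049/1024 falls short of 5997/56 but 2.25⁶ = 531441/4096 reaches it, so n = 6.

6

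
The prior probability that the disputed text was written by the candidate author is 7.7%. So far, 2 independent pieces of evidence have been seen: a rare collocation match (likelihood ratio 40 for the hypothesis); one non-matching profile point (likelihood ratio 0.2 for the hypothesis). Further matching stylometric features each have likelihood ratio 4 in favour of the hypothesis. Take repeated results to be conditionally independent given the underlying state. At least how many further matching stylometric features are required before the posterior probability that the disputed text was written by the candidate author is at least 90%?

2

Prior odds = 0.077/0.923 = 77/923.
Combined Bayes factor of the evidence already in hand = 40 × 0.2 = 8.
Odds after that evidence = (77/923) × 8 = 616/923.
Target odds = 0.9/0.1 = 9.
Need 4ⁿ ≥ 9 ÷ (616/923) = 8307/616.
4¹ = 4 falls short of 8307/616 but 4² = 16 reaches it, so n = 2.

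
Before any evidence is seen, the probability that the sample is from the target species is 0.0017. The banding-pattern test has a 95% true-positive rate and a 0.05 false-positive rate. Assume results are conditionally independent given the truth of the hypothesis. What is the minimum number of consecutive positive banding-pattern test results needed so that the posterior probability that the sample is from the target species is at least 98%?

Prior odds: 0.0017 ÷ 0.9983 = 17/9983.
Likelihood ratio of a positive result = 0.95/0.05 = 19.
Target posterior odds = 0.98/0.02 = 49.
Need (17/9983) × 19ⁿ ≥ 49, i.e. 19ⁿ ≥ 489167/17.
19³ = 6859 falls short of 489167/17 but 19⁴ = 130321 reaches it, so n = 4.

4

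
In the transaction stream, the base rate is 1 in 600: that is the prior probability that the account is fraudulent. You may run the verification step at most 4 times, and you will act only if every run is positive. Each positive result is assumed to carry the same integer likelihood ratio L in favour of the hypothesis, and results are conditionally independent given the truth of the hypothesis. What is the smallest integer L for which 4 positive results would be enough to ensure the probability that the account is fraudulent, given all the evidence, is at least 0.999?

28

Prior odds = (1/600)/(599/600) = 1/599.
Target odds = 0.999/0.001 = 999.
Need L⁴ ≥ 999 ÷ (1/599) = 598401.
27⁴ = 531441 < 598401 ≤ 614656 = 28⁴, so L = 28.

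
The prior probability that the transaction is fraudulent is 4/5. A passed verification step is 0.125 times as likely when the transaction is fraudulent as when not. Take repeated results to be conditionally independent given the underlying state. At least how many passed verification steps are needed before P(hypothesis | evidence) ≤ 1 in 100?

3

Prior odds: 0.8 ÷ 0.2 = 4.
Likelihood ratio per passed verification step = 0.125.
Target odds: 0.01 ÷ 0.99 = 1/99.
Need 4 × 0.125ⁿ ≤ 1/99, i.e. 0.125ⁿ ≤ 1/396.
0.125² = 0.015625 is still above 1/396 but 0.125³ = 0.001953125 is at or below it, so n = 3.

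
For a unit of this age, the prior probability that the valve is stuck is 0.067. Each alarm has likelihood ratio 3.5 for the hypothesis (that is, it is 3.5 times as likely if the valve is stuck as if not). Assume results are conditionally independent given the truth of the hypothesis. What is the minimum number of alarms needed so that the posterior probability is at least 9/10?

4

Prior odds: 0.067 ÷ 0.933 = 67/933.
Likelihood ratio per alarm = 3.5.
Target odds: 0.9 ÷ 0.1 = 9.
Need (67/933) × 3.5ⁿ ≥ 9, i.e. 3.5ⁿ ≥ 8397/67.
3.5³ = 42.875 falls short of 8397/67 but 3.5⁴ = 150.0625 reaches it, so n = 4.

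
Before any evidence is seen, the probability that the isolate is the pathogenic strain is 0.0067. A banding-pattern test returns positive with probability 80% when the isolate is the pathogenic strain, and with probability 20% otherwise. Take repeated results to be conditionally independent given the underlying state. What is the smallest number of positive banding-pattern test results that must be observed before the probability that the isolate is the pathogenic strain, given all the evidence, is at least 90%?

Prior odds: 0.0067 ÷ 0.9933 = 67/9933.
Likelihood ratio of a positive result = 0.8/0.2 = 4.
Target odds: 0.9 ÷ 0.1 = 9.
Require 4ⁿ ≥ 9 ÷ (67/9933) = 89397/67.
4⁵ = 1024 falls short of 89397/67 but 4⁶ = 4096 reaches it, so n = 6.

6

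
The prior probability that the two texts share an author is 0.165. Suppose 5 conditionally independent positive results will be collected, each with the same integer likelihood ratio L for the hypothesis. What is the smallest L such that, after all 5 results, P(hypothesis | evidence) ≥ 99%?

4

Prior odds = 0.165/0.835 = 33/167.
Target odds = 0.99/0.01 = 99.
Need L⁵ ≥ 99 ÷ (33/167) = 501.
3⁵ = 243 < 501 ≤ 1024 = 4⁵, so L = 4.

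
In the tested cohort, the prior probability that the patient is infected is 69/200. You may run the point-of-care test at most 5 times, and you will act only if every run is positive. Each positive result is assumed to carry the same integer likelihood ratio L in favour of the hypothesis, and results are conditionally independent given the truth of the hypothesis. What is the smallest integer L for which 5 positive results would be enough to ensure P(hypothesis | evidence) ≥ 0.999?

5

Prior odds = 0.345/0.655 = 69/131.
Target odds = 0.999/0.001 = 999.
Need L⁵ ≥ 999 ÷ (69/131) = 43623/23.
4⁵ = 1024 < 43623/23 ≤ 3125 = 5⁵, so L = 5.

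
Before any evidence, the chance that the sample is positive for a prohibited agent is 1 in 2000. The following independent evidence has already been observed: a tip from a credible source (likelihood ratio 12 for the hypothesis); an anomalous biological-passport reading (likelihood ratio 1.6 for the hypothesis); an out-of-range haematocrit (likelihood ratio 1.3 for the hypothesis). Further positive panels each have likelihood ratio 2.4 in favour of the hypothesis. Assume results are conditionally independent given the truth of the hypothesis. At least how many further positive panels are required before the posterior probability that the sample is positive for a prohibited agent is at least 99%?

Prior odds = 0.0005/0.9995 = 1/1999.
Combined Bayes factor of the evidence already in hand = 12 × 1.6 × 1.3 = 24.96.
Odds after that evidence = (1/1999) × 24.96 = 624/49975.
Target odds = 0.99/0.01 = 99.
Need 2.4ⁿ ≥ 99 ÷ (624/49975) = 1649175/208.
2.4¹⁰ ≈6340.34 falls short of 1649175/208 but 2.4¹¹ ≈15216.8 reaches it, so n = 11.

11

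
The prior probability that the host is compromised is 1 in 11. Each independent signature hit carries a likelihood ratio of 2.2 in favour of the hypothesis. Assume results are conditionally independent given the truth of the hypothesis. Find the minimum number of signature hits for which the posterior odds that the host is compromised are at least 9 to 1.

Prior odds: (1/11) ÷ (10/11) = 0.1.
Likelihood ratio per signature hit = 2.2.
Target odds = 9.
Require 2.2ⁿ ≥ 9 ÷ 0.1 = 90.
2.2⁵ = 51.53632 falls short of 90 but 2.2⁶ = 1771561/15625 reaches it, so n = 6.

6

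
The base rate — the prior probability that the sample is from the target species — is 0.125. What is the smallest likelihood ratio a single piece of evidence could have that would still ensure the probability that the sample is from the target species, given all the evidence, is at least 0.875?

49

Prior odds = 0.125/0.875 = 1/7.
Target odds = 0.875/0.125 = 7.
Required Bayes factor = 7 ÷ (1/7) = 49.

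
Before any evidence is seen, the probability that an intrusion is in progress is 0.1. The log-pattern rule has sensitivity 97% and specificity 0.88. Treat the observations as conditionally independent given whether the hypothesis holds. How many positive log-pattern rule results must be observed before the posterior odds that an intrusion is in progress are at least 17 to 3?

2

Prior odds: 0.1 ÷ 0.9 = 1/9.
False-positive rate = 1 − 0.88 = 0.12; likelihood ratio of a positive = 0.97/0.12 = 97/12.
Target odds = 17/3.
Need (1/9) × (97/12)ⁿ ≥ 17/3, i.e. (97/12)ⁿ ≥ 51.
(97/12)¹ = 97/12 falls short of 51 but (97/12)² = 9409/144 reaches it, so n = 2.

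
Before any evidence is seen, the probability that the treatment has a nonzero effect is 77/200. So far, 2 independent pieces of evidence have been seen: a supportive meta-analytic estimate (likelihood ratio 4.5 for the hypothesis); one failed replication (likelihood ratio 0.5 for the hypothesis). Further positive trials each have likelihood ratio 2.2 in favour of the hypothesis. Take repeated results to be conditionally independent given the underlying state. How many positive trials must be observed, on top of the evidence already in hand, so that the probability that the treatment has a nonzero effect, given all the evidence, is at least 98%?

5

Prior odds = 0.385/0.615 = 77/123.
Combined Bayes factor of the evidence already in hand = 4.5 × 0.5 = 2.25.
Odds after that evidence = (77/123) × 2.25 = 231/164.
Target odds = 0.98/0.02 = 49.
Need 2.2ⁿ ≥ 49 ÷ (231/164) = 1148/33.
2.2⁴ = 23.4256 falls short of 1148/33 but 2.2⁵ = 51.53632 reaches it, so n = 5.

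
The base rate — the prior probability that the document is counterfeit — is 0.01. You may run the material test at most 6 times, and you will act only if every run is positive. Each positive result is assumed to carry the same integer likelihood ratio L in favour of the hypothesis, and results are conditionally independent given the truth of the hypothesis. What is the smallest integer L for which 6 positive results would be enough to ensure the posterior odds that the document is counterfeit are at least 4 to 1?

3

Prior odds = 0.01/0.99 = 1/99.
Target odds = 4.
Need L⁶ ≥ 4 ÷ (1/99) = 396.
2⁶ = 64 < 396 ≤ 729 = 3⁶, so L = 3.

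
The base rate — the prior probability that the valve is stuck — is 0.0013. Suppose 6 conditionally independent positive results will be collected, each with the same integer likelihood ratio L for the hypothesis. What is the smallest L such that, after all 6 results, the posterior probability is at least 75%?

Prior odds = 0.0013/0.9987 = 13/9987.
Target odds = 0.75/0.25 = 3.
Need L⁶ ≥ 3 ÷ (13/9987) = 29961/13.
3⁶ = 729 < 29961/13 ≤ 4096 = 4⁶, so L = 4.

4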